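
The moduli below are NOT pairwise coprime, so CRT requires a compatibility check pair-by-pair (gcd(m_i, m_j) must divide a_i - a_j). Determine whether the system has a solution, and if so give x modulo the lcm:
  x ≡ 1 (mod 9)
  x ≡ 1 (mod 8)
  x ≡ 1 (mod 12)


Moduli 9, 8, 12 are not pairwise coprime, so CRT works modulo lcm(m_i) when all pairwise compatibility conditions hold.
Pairwise compatibility: gcd(m_i, m_j) must divide a_i - a_j for every pair.
Merge one congruence at a time:
  Start: x ≡ 1 (mod 9).
  Combine with x ≡ 1 (mod 8): gcd(9, 8) = 1; 1 - 1 = 0, which IS divisible by 1, so compatible.
    Write x = 1 + 9·t and substitute into x ≡ 1 (mod 8): 9·t ≡ 1 − 1 = 0 (mod 8).
    Reduce coefficients mod 8: 1·t ≡ 0 (mod 8).
    So t ≡ 0 (mod 8).
    Then x = 1 + 9·0 = 1, valid modulo lcm(9, 8) = 72: x ≡ 1 (mod 72).
  Combine with x ≡ 1 (mod 12): gcd(72, 12) = 12; 1 - 1 = 0, which IS divisible by 12, so compatible.
    Write x = 1 + 72·t and substitute into x ≡ 1 (mod 12): 72·t ≡ 1 − 1 = 0 (mod 12).
    Divide the congruence (and modulus) by g = 12: 6·t ≡ 0 (mod 1).
    Modulo 1 every t works; take t = 0.
    Then x = 1 + 72·0 = 1, valid modulo lcm(72, 12) = 72: x ≡ 1 (mod 72).
Verify: 1 mod 9 = 1, 1 mod 8 = 1, 1 mod 12 = 1.

x ≡ 1 (mod 72).


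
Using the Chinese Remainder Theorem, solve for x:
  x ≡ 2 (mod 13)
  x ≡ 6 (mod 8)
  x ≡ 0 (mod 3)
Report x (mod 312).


Moduli 13, 8, 3 are pairwise coprime; by CRT there is a unique solution modulo M = 13 · 8 · 3 = 312.
Solve pairwise, accumulating the modulus:
  Start with x ≡ 2 (mod 13).
  Combine with x ≡ 6 (mod 8): since gcd(13, 8) = 1, we get a unique residue mod 104.
    Write x = 2 + 13·t and substitute into x ≡ 6 (mod 8): 13·t ≡ 6 − 2 = 4 (mod 8).
    Reduce coefficients mod 8: 5·t ≡ 4 (mod 8).
    The inverse of 5 mod 8 is 5 (since 5·5 = 25 = 3·8 + 1), so t ≡ 5·4 = 20 ≡ 4 (mod 8).
    Then x = 2 + 13·4 = 54, valid modulo lcm(13, 8) = 104: x ≡ 54 (mod 104).
  Combine with x ≡ 0 (mod 3): since gcd(104, 3) = 1, we get a unique residue mod 312.
    Write x = 54 + 104·t and substitute into x ≡ 0 (mod 3): 104·t ≡ 0 − 54 = -54 (mod 3).
    Reduce coefficients mod 3: 2·t ≡ 0 (mod 3).
    The inverse of 2 mod 3 is 2 (since 2·2 = 4 = 1·3 + 1), so t ≡ 2·0 = 0 ≡ 0 (mod 3).
    Then x = 54 + 104·0 = 54, valid modulo lcm(104, 3) = 312: x ≡ 54 (mod 312).
Verify: 54 mod 13 = 2 ✓, 54 mod 8 = 6 ✓, 54 mod 3 = 0 ✓.

x ≡ 54 (mod 312).


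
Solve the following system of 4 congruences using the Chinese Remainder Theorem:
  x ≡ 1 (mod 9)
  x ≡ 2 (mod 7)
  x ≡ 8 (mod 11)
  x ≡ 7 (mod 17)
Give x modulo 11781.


Product of moduli M = 9 · 7 · 11 · 17 = 11781.
Merge one congruence at a time:
  Start: x ≡ 1 (mod 9).
  Combine with x ≡ 2 (mod 7); new modulus lcm = 63.
    Write x = 1 + 9·t and substitute into x ≡ 2 (mod 7): 9·t ≡ 2 − 1 = 1 (mod 7).
    Reduce coefficients mod 7: 2·t ≡ 1 (mod 7).
    The inverse of 2 mod 7 is 4 (since 2·4 = 8 = 1·7 + 1), so t ≡ 4·1 = 4 ≡ 4 (mod 7).
    Then x = 1 + 9·4 = 37, valid modulo lcm(9, 7) = 63: x ≡ 37 (mod 63).
  Combine with x ≡ 8 (mod 11); new modulus lcm = 693.
    Write x = 37 + 63·t and substitute into x ≡ 8 (mod 11): 63·t ≡ 8 − 37 = -29 (mod 11).
    Reduce coefficients mod 11: 8·t ≡ 4 (mod 11).
    The inverse of 8 mod 11 is 7 (since 8·7 = 56 = 5·11 + 1), so t ≡ 7·4 = 28 ≡ 6 (mod 11).
    Then x = 37 + 63·6 = 415, valid modulo lcm(63, 11) = 693: x ≡ 415 (mod 693).
  Combine with x ≡ 7 (mod 17); new modulus lcm = 11781.
    Write x = 415 + 693·t and substitute into x ≡ 7 (mod 17): 693·t ≡ 7 − 415 = -408 (mod 17).
    Reduce coefficients mod 17: 13·t ≡ 0 (mod 17).
    The inverse of 13 mod 17 is 4 (since 13·4 = 52 = 3·17 + 1), so t ≡ 4·0 = 0 ≡ 0 (mod 17).
    Then x = 415 + 693·0 = 415, valid modulo lcm(693, 17) = 11781: x ≡ 415 (mod 11781).
Verify against each original: 415 mod 9 = 1, 415 mod 7 = 2, 415 mod 11 = 8, 415 mod 17 = 7.

x ≡ 415 (mod 11781).


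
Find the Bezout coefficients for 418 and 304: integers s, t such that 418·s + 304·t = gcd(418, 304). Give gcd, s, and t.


Euclidean algorithm on (418, 304) — divide until remainder is 0:
  418 = 1 · 304 + 114
  304 = 2 · 114 + 76
  114 = 1 · 76 + 38
  76 = 2 · 38 + 0
gcd(418, 304) = 38.
Track Bezout coefficients alongside the remainders: start with r₀ = 418 = a·1 + b·0 (s = 1, t = 0) and r₁ = 304 = a·0 + b·1 (s = 0, t = 1); each new remainder r_{k+1} = r_{k-1} − q_k·r_k inherits s_{k+1} = s_{k-1} − q_k·s_k, t_{k+1} = t_{k-1} − q_k·t_k, so r_k = a·s_k + b·t_k at every step:
  q = 1: r = 114, s = 1 − 1·0 = 1, t = 0 − 1·1 = -1  (check: 418·1 + 304·(-1) = 114)
  q = 2: r = 76, s = 0 − 2·1 = -2, t = 1 − 2·(-1) = 3  (check: 418·(-2) + 304·3 = 76)
  q = 1: r = 38, s = 1 − 1·(-2) = 3, t = -1 − 1·3 = -4  (check: 418·3 + 304·(-4) = 38)
The row with r = 38 (the gcd) gives the Bezout coefficients s = 3, t = -4.
Result: 418 · (3) + 304 · (-4) = 38.

gcd(418, 304) = 38; s = 3, t = -4 (check: 418·3 + 304·(-4) = 38).


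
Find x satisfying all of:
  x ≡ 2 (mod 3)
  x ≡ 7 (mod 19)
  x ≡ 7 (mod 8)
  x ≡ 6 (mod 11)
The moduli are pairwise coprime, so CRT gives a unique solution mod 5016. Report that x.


Product of moduli M = 3 · 19 · 8 · 11 = 5016.
Merge one congruence at a time:
  Start: x ≡ 2 (mod 3).
  Combine with x ≡ 7 (mod 19); new modulus lcm = 57.
    Write x = 2 + 3·t and substitute into x ≡ 7 (mod 19): 3·t ≡ 7 − 2 = 5 (mod 19).
    The inverse of 3 mod 19 is 13 (since 3·13 = 39 = 2·19 + 1), so t ≡ 13·5 = 65 ≡ 8 (mod 19).
    Then x = 2 + 3·8 = 26, valid modulo lcm(3, 19) = 57: x ≡ 26 (mod 57).
  Combine with x ≡ 7 (mod 8); new modulus lcm = 456.
    Write x = 26 + 57·t and substitute into x ≡ 7 (mod 8): 57·t ≡ 7 − 26 = -19 (mod 8).
    Reduce coefficients mod 8: 1·t ≡ 5 (mod 8).
    So t ≡ 5 (mod 8).
    Then x = 26 + 57·5 = 311, valid modulo lcm(57, 8) = 456: x ≡ 311 (mod 456).
  Combine with x ≡ 6 (mod 11); new modulus lcm = 5016.
    Write x = 311 + 456·t and substitute into x ≡ 6 (mod 11): 456·t ≡ 6 − 311 = -305 (mod 11).
    Reduce coefficients mod 11: 5·t ≡ 3 (mod 11).
    The inverse of 5 mod 11 is 9 (since 5·9 = 45 = 4·11 + 1), so t ≡ 9·3 = 27 ≡ 5 (mod 11).
    Then x = 311 + 456·5 = 2591, valid modulo lcm(456, 11) = 5016: x ≡ 2591 (mod 5016).
Verify against each original: 2591 mod 3 = 2, 2591 mod 19 = 7, 2591 mod 8 = 7, 2591 mod 11 = 6.

x ≡ 2591 (mod 5016).


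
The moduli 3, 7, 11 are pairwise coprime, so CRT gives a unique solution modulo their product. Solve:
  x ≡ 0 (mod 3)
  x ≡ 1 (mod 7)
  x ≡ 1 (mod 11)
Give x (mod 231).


Moduli 3, 7, 11 are pairwise coprime; by CRT there is a unique solution modulo M = 3 · 7 · 11 = 231.
Solve pairwise, accumulating the modulus:
  Start with x ≡ 0 (mod 3).
  Combine with x ≡ 1 (mod 7): since gcd(3, 7) = 1, we get a unique residue mod 21.
    Write x = 0 + 3·t and substitute into x ≡ 1 (mod 7): 3·t ≡ 1 − 0 = 1 (mod 7).
    The inverse of 3 mod 7 is 5 (since 3·5 = 15 = 2·7 + 1), so t ≡ 5·1 = 5 ≡ 5 (mod 7).
    Then x = 0 + 3·5 = 15, valid modulo lcm(3, 7) = 21: x ≡ 15 (mod 21).
  Combine with x ≡ 1 (mod 11): since gcd(21, 11) = 1, we get a unique residue mod 231.
    Write x = 15 + 21·t and substitute into x ≡ 1 (mod 11): 21·t ≡ 1 − 15 = -14 (mod 11).
    Reduce coefficients mod 11: 10·t ≡ 8 (mod 11).
    The inverse of 10 mod 11 is 10 (since 10·10 = 100 = 9·11 + 1), so t ≡ 10·8 = 80 ≡ 3 (mod 11).
    Then x = 15 + 21·3 = 78, valid modulo lcm(21, 11) = 231: x ≡ 78 (mod 231).
Verify: 78 mod 3 = 0 ✓, 78 mod 7 = 1 ✓, 78 mod 11 = 1 ✓.

x ≡ 78 (mod 231).


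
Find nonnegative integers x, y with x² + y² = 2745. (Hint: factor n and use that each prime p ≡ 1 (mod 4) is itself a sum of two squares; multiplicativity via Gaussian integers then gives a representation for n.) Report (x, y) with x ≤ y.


Step 1: Factor n = 2745 = 3^2 · 5 · 61.
Step 2: Check the mod-4 condition on each prime factor: 3 ≡ 3 (mod 4), exponent 2 (must be even); 5 ≡ 1 (mod 4), exponent 1; 61 ≡ 1 (mod 4), exponent 1.
All primes ≡ 3 (mod 4) appear to even exponent (or don't appear), so by the two-squares theorem n IS expressible as a sum of two squares.
Step 3: Build a representation. Group n = k² · m with k = 3 and m = 5 · 61 = 305 (a product of primes ≡ 1 (mod 4)); a representation of m scales to one of n via (k·x)² + (k·y)² = k²(x² + y²). Each prime p ≡ 1 (mod 4) is itself a sum of two squares; find a² by testing p − a² for a perfect square:
  5: 5 − 1² = 4 = 2² ⇒ 5 = 1² + 2².
  61: 61 − 1² = 60, 61 − 2² = 57, 61 − 3² = 52, 61 − 4² = 45, 61 − 5² = 36 = 6² ⇒ 61 = 5² + 6².
  Combine using the Brahmagupta–Fibonacci identity (a² + b²)(c² + d²) = (ac − bd)² + (ad + bc)² = (ac + bd)² + (ad − bc)²:
  5 · 61 = 305: from (1² + 2²)(5² + 6²), take (1·5 − 2·6, 1·6 + 2·5) = (5 − 12, 6 + 10) = (-7, 16); dropping signs (only squares matter) gives (7, 16); check 7² + 16² = 49 + 256 = 305 ✓.
  Scale by k = 3: (3·7, 3·16) = (21, 48).
Step 4: Order so x ≤ y and verify: 21² + 48² = 441 + 2304 = 2745 = n. ✓

n = 2745 = 21² + 48² (one valid representation with x ≤ y).


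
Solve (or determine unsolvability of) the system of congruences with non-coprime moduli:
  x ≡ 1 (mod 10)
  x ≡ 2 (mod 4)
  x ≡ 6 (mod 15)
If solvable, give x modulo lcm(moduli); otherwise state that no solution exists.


Moduli 10, 4, 15 are not pairwise coprime, so CRT works modulo lcm(m_i) when all pairwise compatibility conditions hold.
Pairwise compatibility: gcd(m_i, m_j) must divide a_i - a_j for every pair.
Merge one congruence at a time:
  Start: x ≡ 1 (mod 10).
  Combine with x ≡ 2 (mod 4): gcd(10, 4) = 2, and 2 - 1 = 1 is NOT divisible by 2.
    ⇒ system is inconsistent (no integer solution).

No solution (the system is inconsistent).


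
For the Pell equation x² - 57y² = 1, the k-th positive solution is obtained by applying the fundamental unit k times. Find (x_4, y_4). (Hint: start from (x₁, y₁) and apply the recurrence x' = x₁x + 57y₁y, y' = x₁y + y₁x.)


Step 1: Find the fundamental solution (x₁, y₁) of x² - 57y² = 1.
  Expand √57 as a continued fraction. a₀ = ⌊√57⌋ = 7; iterate m_{k+1} = d_k·a_k − m_k, d_{k+1} = (57 − m_{k+1}²)/d_k, a_{k+1} = ⌊(a₀ + m_{k+1})/d_{k+1}⌋ (starting m₀ = 0, d₀ = 1), with convergents p_k = a_k·p_{k-1} + p_{k-2}, q_k = a_k·q_{k-1} + q_{k-2} (p₋₁ = 1, q₋₁ = 0):
  k = 0: a₀ = 7; p₀/q₀ = 7/1; p₀² − 57·q₀² = 49 − 57 = -8.
  k = 1: m = 7, d = 8, a = ⌊(7 + 7)/8⌋ = 1; p/q = (1·7 + 1)/(1·1 + 0) = 8/1; p² − 57·q² = 64 − 57 = 7.
  k = 2: m = 1, d = 7, a = ⌊(7 + 1)/7⌋ = 1; p/q = (1·8 + 7)/(1·1 + 1) = 15/2; p² − 57·q² = 225 − 228 = -3.
  k = 3: m = 6, d = 3, a = ⌊(7 + 6)/3⌋ = 4; p/q = (4·15 + 8)/(4·2 + 1) = 68/9; p² − 57·q² = 4624 − 4617 = 7.
  k = 4: m = 6, d = 7, a = ⌊(7 + 6)/7⌋ = 1; p/q = (1·68 + 15)/(1·9 + 2) = 83/11; p² − 57·q² = 6889 − 6897 = -8.
  k = 5: m = 1, d = 8, a = ⌊(7 + 1)/8⌋ = 1; p/q = (1·83 + 68)/(1·11 + 9) = 151/20; p² − 57·q² = 22801 − 22800 = 1.
  The first convergent with p² − 57·q² = 1 gives the fundamental solution (x₁, y₁) = (151, 20).
Step 2: Apply the recurrence (x_{n+1}, y_{n+1}) = (x₁x_n + 57y₁y_n, x₁y_n + y₁x_n) repeatedly.
  From (x_1, y_1) = (151, 20): x_2 = 151·151 + 57·20·20 = 45601; y_2 = 151·20 + 20·151 = 6040.
  From (x_2, y_2) = (45601, 6040): x_3 = 151·45601 + 57·20·6040 = 13771351; y_3 = 151·6040 + 20·45601 = 1824060.
  From (x_3, y_3) = (13771351, 1824060): x_4 = 151·13771351 + 57·20·1824060 = 4158902401; y_4 = 151·1824060 + 20·13771351 = 550860080.
Step 3: Verify x_4² - 57·y_4² = 17296469181043564801 - 17296469181043564800 = 1 (should be 1). ✓

(x_1, y_1) = (151, 20); (x_4, y_4) = (4158902401, 550860080).


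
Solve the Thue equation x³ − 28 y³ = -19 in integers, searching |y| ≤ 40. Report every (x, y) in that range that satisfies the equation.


The equation is x³ - 28y³ = -19. For fixed y, x³ = 28·y³ − 19, so a solution requires the RHS to be a perfect cube.
Strategy: iterate y from -40 to 40, compute RHS = 28·y³ − 19, and check whether it is a (positive or negative) perfect cube.
Check small values of y:
  y = 0: RHS = -19 is not a perfect cube.
  y = 1: RHS = 9 is not a perfect cube.
  y = -1: RHS = -47 is not a perfect cube.
  y = 2: RHS = 205 is not a perfect cube.
  y = -2: RHS = -243 is not a perfect cube.
  y = 3: RHS = 737 is not a perfect cube.
  y = -3: RHS = -775 is not a perfect cube.
Continuing the search up to |y| = 40 finds no solutions either.
No (x, y) in the scanned range satisfies the equation.

No integer solutions with |y| ≤ 40.


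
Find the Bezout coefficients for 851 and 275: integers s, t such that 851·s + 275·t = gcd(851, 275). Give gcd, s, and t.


Euclidean algorithm on (851, 275) — divide until remainder is 0:
  851 = 3 · 275 + 26
  275 = 10 · 26 + 15
  26 = 1 · 15 + 11
  15 = 1 · 11 + 4
  11 = 2 · 4 + 3
  4 = 1 · 3 + 1
  3 = 3 · 1 + 0
gcd(851, 275) = 1.
Track Bezout coefficients alongside the remainders: start with r₀ = 851 = a·1 + b·0 (s = 1, t = 0) and r₁ = 275 = a·0 + b·1 (s = 0, t = 1); each new remainder r_{k+1} = r_{k-1} − q_k·r_k inherits s_{k+1} = s_{k-1} − q_k·s_k, t_{k+1} = t_{k-1} − q_k·t_k, so r_k = a·s_k + b·t_k at every step:
  q = 3: r = 26, s = 1 − 3·0 = 1, t = 0 − 3·1 = -3  (check: 851·1 + 275·(-3) = 26)
  q = 10: r = 15, s = 0 − 10·1 = -10, t = 1 − 10·(-3) = 31  (check: 851·(-10) + 275·31 = 15)
  q = 1: r = 11, s = 1 − 1·(-10) = 11, t = -3 − 1·31 = -34  (check: 851·11 + 275·(-34) = 11)
  q = 1: r = 4, s = -10 − 1·11 = -21, t = 31 − 1·(-34) = 65  (check: 851·(-21) + 275·65 = 4)
  q = 2: r = 3, s = 11 − 2·(-21) = 53, t = -34 − 2·65 = -164  (check: 851·53 + 275·(-164) = 3)
  q = 1: r = 1, s = -21 − 1·53 = -74, t = 65 − 1·(-164) = 229  (check: 851·(-74) + 275·229 = 1)
The row with r = 1 (the gcd) gives the Bezout coefficients s = -74, t = 229.
Result: 851 · (-74) + 275 · (229) = 1.

gcd(851, 275) = 1; s = -74, t = 229 (check: 851·(-74) + 275·229 = 1).


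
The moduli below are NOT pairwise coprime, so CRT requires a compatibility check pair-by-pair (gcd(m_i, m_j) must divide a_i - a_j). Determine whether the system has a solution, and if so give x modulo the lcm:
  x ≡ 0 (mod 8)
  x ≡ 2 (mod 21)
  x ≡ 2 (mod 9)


Moduli 8, 21, 9 are not pairwise coprime, so CRT works modulo lcm(m_i) when all pairwise compatibility conditions hold.
Pairwise compatibility: gcd(m_i, m_j) must divide a_i - a_j for every pair.
Merge one congruence at a time:
  Start: x ≡ 0 (mod 8).
  Combine with x ≡ 2 (mod 21): gcd(8, 21) = 1; 2 - 0 = 2, which IS divisible by 1, so compatible.
    Write x = 0 + 8·t and substitute into x ≡ 2 (mod 21): 8·t ≡ 2 − 0 = 2 (mod 21).
    The inverse of 8 mod 21 is 8 (since 8·8 = 64 = 3·21 + 1), so t ≡ 8·2 = 16 ≡ 16 (mod 21).
    Then x = 0 + 8·16 = 128, valid modulo lcm(8, 21) = 168: x ≡ 128 (mod 168).
  Combine with x ≡ 2 (mod 9): gcd(168, 9) = 3; 2 - 128 = -126, which IS divisible by 3, so compatible.
    Write x = 128 + 168·t and substitute into x ≡ 2 (mod 9): 168·t ≡ 2 − 128 = -126 (mod 9).
    Divide the congruence (and modulus) by g = 3: 56·t ≡ -42 (mod 3).
    Reduce coefficients mod 3: 2·t ≡ 0 (mod 3).
    The inverse of 2 mod 3 is 2 (since 2·2 = 4 = 1·3 + 1), so t ≡ 2·0 = 0 ≡ 0 (mod 3).
    Then x = 128 + 168·0 = 128, valid modulo lcm(168, 9) = 504: x ≡ 128 (mod 504).
Verify: 128 mod 8 = 0, 128 mod 21 = 2, 128 mod 9 = 2.

x ≡ 128 (mod 504).


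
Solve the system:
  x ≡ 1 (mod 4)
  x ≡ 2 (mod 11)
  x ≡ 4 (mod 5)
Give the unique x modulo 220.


Moduli 4, 11, 5 are pairwise coprime; by CRT there is a unique solution modulo M = 4 · 11 · 5 = 220.
Solve pairwise, accumulating the modulus:
  Start with x ≡ 1 (mod 4).
  Combine with x ≡ 2 (mod 11): since gcd(4, 11) = 1, we get a unique residue mod 44.
    Write x = 1 + 4·t and substitute into x ≡ 2 (mod 11): 4·t ≡ 2 − 1 = 1 (mod 11).
    The inverse of 4 mod 11 is 3 (since 4·3 = 12 = 1·11 + 1), so t ≡ 3·1 = 3 ≡ 3 (mod 11).
    Then x = 1 + 4·3 = 13, valid modulo lcm(4, 11) = 44: x ≡ 13 (mod 44).
  Combine with x ≡ 4 (mod 5): since gcd(44, 5) = 1, we get a unique residue mod 220.
    Write x = 13 + 44·t and substitute into x ≡ 4 (mod 5): 44·t ≡ 4 − 13 = -9 (mod 5).
    Reduce coefficients mod 5: 4·t ≡ 1 (mod 5).
    The inverse of 4 mod 5 is 4 (since 4·4 = 16 = 3·5 + 1), so t ≡ 4·1 = 4 ≡ 4 (mod 5).
    Then x = 13 + 44·4 = 189, valid modulo lcm(44, 5) = 220: x ≡ 189 (mod 220).
Verify: 189 mod 4 = 1 ✓, 189 mod 11 = 2 ✓, 189 mod 5 = 4 ✓.

x ≡ 189 (mod 220).


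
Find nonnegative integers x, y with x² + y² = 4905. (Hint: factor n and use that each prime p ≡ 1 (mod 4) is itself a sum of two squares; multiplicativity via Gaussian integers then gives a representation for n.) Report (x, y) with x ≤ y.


Step 1: Factor n = 4905 = 3^2 · 5 · 109.
Step 2: Check the mod-4 condition on each prime factor: 3 ≡ 3 (mod 4), exponent 2 (must be even); 5 ≡ 1 (mod 4), exponent 1; 109 ≡ 1 (mod 4), exponent 1.
All primes ≡ 3 (mod 4) appear to even exponent (or don't appear), so by the two-squares theorem n IS expressible as a sum of two squares.
Step 3: Build a representation. Group n = k² · m with k = 3 and m = 5 · 109 = 545 (a product of primes ≡ 1 (mod 4)); a representation of m scales to one of n via (k·x)² + (k·y)² = k²(x² + y²). Each prime p ≡ 1 (mod 4) is itself a sum of two squares; find a² by testing p − a² for a perfect square:
  5: 5 − 1² = 4 = 2² ⇒ 5 = 1² + 2².
  109: 109 − 1² = 108, 109 − 2² = 105, 109 − 3² = 100 = 10² ⇒ 109 = 3² + 10².
  Combine using the Brahmagupta–Fibonacci identity (a² + b²)(c² + d²) = (ac − bd)² + (ad + bc)² = (ac + bd)² + (ad − bc)²:
  5 · 109 = 545: from (1² + 2²)(3² + 10²), take (1·3 − 2·10, 1·10 + 2·3) = (3 − 20, 10 + 6) = (-17, 16); dropping signs (only squares matter) gives (17, 16); check 17² + 16² = 289 + 256 = 545 ✓.
  Scale by k = 3: (3·17, 3·16) = (51, 48).
Step 4: Order so x ≤ y and verify: 48² + 51² = 2304 + 2601 = 4905 = n. ✓

n = 4905 = 48² + 51² (one valid representation with x ≤ y).


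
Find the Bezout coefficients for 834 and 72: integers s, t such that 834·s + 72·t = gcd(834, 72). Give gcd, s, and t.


Euclidean algorithm on (834, 72) — divide until remainder is 0:
  834 = 11 · 72 + 42
  72 = 1 · 42 + 30
  42 = 1 · 30 + 12
  30 = 2 · 12 + 6
  12 = 2 · 6 + 0
gcd(834, 72) = 6.
Track Bezout coefficients alongside the remainders: start with r₀ = 834 = a·1 + b·0 (s = 1, t = 0) and r₁ = 72 = a·0 + b·1 (s = 0, t = 1); each new remainder r_{k+1} = r_{k-1} − q_k·r_k inherits s_{k+1} = s_{k-1} − q_k·s_k, t_{k+1} = t_{k-1} − q_k·t_k, so r_k = a·s_k + b·t_k at every step:
  q = 11: r = 42, s = 1 − 11·0 = 1, t = 0 − 11·1 = -11  (check: 834·1 + 72·(-11) = 42)
  q = 1: r = 30, s = 0 − 1·1 = -1, t = 1 − 1·(-11) = 12  (check: 834·(-1) + 72·12 = 30)
  q = 1: r = 12, s = 1 − 1·(-1) = 2, t = -11 − 1·12 = -23  (check: 834·2 + 72·(-23) = 12)
  q = 2: r = 6, s = -1 − 2·2 = -5, t = 12 − 2·(-23) = 58  (check: 834·(-5) + 72·58 = 6)
The row with r = 6 (the gcd) gives the Bezout coefficients s = -5, t = 58.
Result: 834 · (-5) + 72 · (58) = 6.

gcd(834, 72) = 6; s = -5, t = 58 (check: 834·(-5) + 72·58 = 6).


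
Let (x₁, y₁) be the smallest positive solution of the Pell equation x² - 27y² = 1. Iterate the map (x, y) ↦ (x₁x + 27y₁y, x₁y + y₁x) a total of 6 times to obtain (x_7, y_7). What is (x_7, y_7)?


Step 1: Find the fundamental solution (x₁, y₁) of x² - 27y² = 1.
  Expand √27 as a continued fraction. a₀ = ⌊√27⌋ = 5; iterate m_{k+1} = d_k·a_k − m_k, d_{k+1} = (27 − m_{k+1}²)/d_k, a_{k+1} = ⌊(a₀ + m_{k+1})/d_{k+1}⌋ (starting m₀ = 0, d₀ = 1), with convergents p_k = a_k·p_{k-1} + p_{k-2}, q_k = a_k·q_{k-1} + q_{k-2} (p₋₁ = 1, q₋₁ = 0):
  k = 0: a₀ = 5; p₀/q₀ = 5/1; p₀² − 27·q₀² = 25 − 27 = -2.
  k = 1: m = 5, d = 2, a = ⌊(5 + 5)/2⌋ = 5; p/q = (5·5 + 1)/(5·1 + 0) = 26/5; p² − 27·q² = 676 − 675 = 1.
  The first convergent with p² − 27·q² = 1 gives the fundamental solution (x₁, y₁) = (26, 5).
Step 2: Apply the recurrence (x_{n+1}, y_{n+1}) = (x₁x_n + 27y₁y_n, x₁y_n + y₁x_n) repeatedly.
  From (x_1, y_1) = (26, 5): x_2 = 26·26 + 27·5·5 = 1351; y_2 = 26·5 + 5·26 = 260.
  From (x_2, y_2) = (1351, 260): x_3 = 26·1351 + 27·5·260 = 70226; y_3 = 26·260 + 5·1351 = 13515.
  From (x_3, y_3) = (70226, 13515): x_4 = 26·70226 + 27·5·13515 = 3650401; y_4 = 26·13515 + 5·70226 = 702520.
  From (x_4, y_4) = (3650401, 702520): x_5 = 26·3650401 + 27·5·702520 = 189750626; y_5 = 26·702520 + 5·3650401 = 36517525.
  From (x_5, y_5) = (189750626, 36517525): x_6 = 26·189750626 + 27·5·36517525 = 9863382151; y_6 = 26·36517525 + 5·189750626 = 1898208780.
  From (x_6, y_6) = (9863382151, 1898208780): x_7 = 26·9863382151 + 27·5·1898208780 = 512706121226; y_7 = 26·1898208780 + 5·9863382151 = 98670339035.
Step 3: Verify x_7² - 27·y_7² = 262867566742609807743076 - 262867566742609807743075 = 1 (should be 1). ✓

(x_1, y_1) = (26, 5); (x_7, y_7) = (512706121226, 98670339035).


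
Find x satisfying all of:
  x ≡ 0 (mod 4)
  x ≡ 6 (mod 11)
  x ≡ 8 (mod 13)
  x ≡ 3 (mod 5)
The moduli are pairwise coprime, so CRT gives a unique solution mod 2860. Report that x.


Product of moduli M = 4 · 11 · 13 · 5 = 2860.
Merge one congruence at a time:
  Start: x ≡ 0 (mod 4).
  Combine with x ≡ 6 (mod 11); new modulus lcm = 44.
    Write x = 0 + 4·t and substitute into x ≡ 6 (mod 11): 4·t ≡ 6 − 0 = 6 (mod 11).
    The inverse of 4 mod 11 is 3 (since 4·3 = 12 = 1·11 + 1), so t ≡ 3·6 = 18 ≡ 7 (mod 11).
    Then x = 0 + 4·7 = 28, valid modulo lcm(4, 11) = 44: x ≡ 28 (mod 44).
  Combine with x ≡ 8 (mod 13); new modulus lcm = 572.
    Write x = 28 + 44·t and substitute into x ≡ 8 (mod 13): 44·t ≡ 8 − 28 = -20 (mod 13).
    Reduce coefficients mod 13: 5·t ≡ 6 (mod 13).
    The inverse of 5 mod 13 is 8 (since 5·8 = 40 = 3·13 + 1), so t ≡ 8·6 = 48 ≡ 9 (mod 13).
    Then x = 28 + 44·9 = 424, valid modulo lcm(44, 13) = 572: x ≡ 424 (mod 572).
  Combine with x ≡ 3 (mod 5); new modulus lcm = 2860.
    Write x = 424 + 572·t and substitute into x ≡ 3 (mod 5): 572·t ≡ 3 − 424 = -421 (mod 5).
    Reduce coefficients mod 5: 2·t ≡ 4 (mod 5).
    The inverse of 2 mod 5 is 3 (since 2·3 = 6 = 1·5 + 1), so t ≡ 3·4 = 12 ≡ 2 (mod 5).
    Then x = 424 + 572·2 = 1568, valid modulo lcm(572, 5) = 2860: x ≡ 1568 (mod 2860).
Verify against each original: 1568 mod 4 = 0, 1568 mod 11 = 6, 1568 mod 13 = 8, 1568 mod 5 = 3.

x ≡ 1568 (mod 2860).


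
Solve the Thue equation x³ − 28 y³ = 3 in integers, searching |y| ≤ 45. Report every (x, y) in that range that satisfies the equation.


The equation is x³ - 28y³ = 3. For fixed y, x³ = 28·y³ + 3, so a solution requires the RHS to be a perfect cube.
Strategy: iterate y from -45 to 45, compute RHS = 28·y³ + 3, and check whether it is a (positive or negative) perfect cube.
Check small values of y:
  y = 0: RHS = 3 is not a perfect cube.
  y = 1: RHS = 31 is not a perfect cube.
  y = -1: RHS = -25 is not a perfect cube.
  y = 2: RHS = 227 is not a perfect cube.
  y = -2: RHS = -221 is not a perfect cube.
  y = 3: RHS = 759 is not a perfect cube.
  y = -3: RHS = -753 is not a perfect cube.
Continuing the search up to |y| = 45 finds no solutions either.
No (x, y) in the scanned range satisfies the equation.

No integer solutions with |y| ≤ 45.


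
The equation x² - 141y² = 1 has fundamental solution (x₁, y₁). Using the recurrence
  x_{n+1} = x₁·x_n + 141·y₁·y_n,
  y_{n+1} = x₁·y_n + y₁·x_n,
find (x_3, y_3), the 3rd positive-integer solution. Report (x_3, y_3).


Step 1: Find the fundamental solution (x₁, y₁) of x² - 141y² = 1.
  Expand √141 as a continued fraction. a₀ = ⌊√141⌋ = 11; iterate m_{k+1} = d_k·a_k − m_k, d_{k+1} = (141 − m_{k+1}²)/d_k, a_{k+1} = ⌊(a₀ + m_{k+1})/d_{k+1}⌋ (starting m₀ = 0, d₀ = 1), with convergents p_k = a_k·p_{k-1} + p_{k-2}, q_k = a_k·q_{k-1} + q_{k-2} (p₋₁ = 1, q₋₁ = 0):
  k = 0: a₀ = 11; p₀/q₀ = 11/1; p₀² − 141·q₀² = 121 − 141 = -20.
  k = 1: m = 11, d = 20, a = ⌊(11 + 11)/20⌋ = 1; p/q = (1·11 + 1)/(1·1 + 0) = 12/1; p² − 141·q² = 144 − 141 = 3.
  k = 2: m = 9, d = 3, a = ⌊(11 + 9)/3⌋ = 6; p/q = (6·12 + 11)/(6·1 + 1) = 83/7; p² − 141·q² = 6889 − 6909 = -20.
  k = 3: m = 9, d = 20, a = ⌊(11 + 9)/20⌋ = 1; p/q = (1·83 + 12)/(1·7 + 1) = 95/8; p² − 141·q² = 9025 − 9024 = 1.
  The first convergent with p² − 141·q² = 1 gives the fundamental solution (x₁, y₁) = (95, 8).
Step 2: Apply the recurrence (x_{n+1}, y_{n+1}) = (x₁x_n + 141y₁y_n, x₁y_n + y₁x_n) repeatedly.
  From (x_1, y_1) = (95, 8): x_2 = 95·95 + 141·8·8 = 18049; y_2 = 95·8 + 8·95 = 1520.
  From (x_2, y_2) = (18049, 1520): x_3 = 95·18049 + 141·8·1520 = 3429215; y_3 = 95·1520 + 8·18049 = 288792.
Step 3: Verify x_3² - 141·y_3² = 11759515516225 - 11759515516224 = 1 (should be 1). ✓

(x_1, y_1) = (95, 8); (x_3, y_3) = (3429215, 288792).


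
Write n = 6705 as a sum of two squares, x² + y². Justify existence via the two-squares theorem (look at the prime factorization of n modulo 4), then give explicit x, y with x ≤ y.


Step 1: Factor n = 6705 = 3^2 · 5 · 149.
Step 2: Check the mod-4 condition on each prime factor: 3 ≡ 3 (mod 4), exponent 2 (must be even); 5 ≡ 1 (mod 4), exponent 1; 149 ≡ 1 (mod 4), exponent 1.
All primes ≡ 3 (mod 4) appear to even exponent (or don't appear), so by the two-squares theorem n IS expressible as a sum of two squares.
Step 3: Build a representation. Group n = k² · m with k = 3 and m = 5 · 149 = 745 (a product of primes ≡ 1 (mod 4)); a representation of m scales to one of n via (k·x)² + (k·y)² = k²(x² + y²). Each prime p ≡ 1 (mod 4) is itself a sum of two squares; find a² by testing p − a² for a perfect square:
  5: 5 − 1² = 4 = 2² ⇒ 5 = 1² + 2².
  149: 149 − 1² = 148, 149 − 2² = 145, 149 − 3² = 140, 149 − 4² = 133, 149 − 5² = 124, 149 − 6² = 113, 149 − 7² = 100 = 10² ⇒ 149 = 7² + 10².
  Combine using the Brahmagupta–Fibonacci identity (a² + b²)(c² + d²) = (ac − bd)² + (ad + bc)² = (ac + bd)² + (ad − bc)²:
  5 · 149 = 745: from (1² + 2²)(7² + 10²), take (1·7 − 2·10, 1·10 + 2·7) = (7 − 20, 10 + 14) = (-13, 24); dropping signs (only squares matter) gives (13, 24); check 13² + 24² = 169 + 576 = 745 ✓.
  Scale by k = 3: (3·13, 3·24) = (39, 72).
Step 4: Order so x ≤ y and verify: 39² + 72² = 1521 + 5184 = 6705 = n. ✓

n = 6705 = 39² + 72² (one valid representation with x ≤ y).


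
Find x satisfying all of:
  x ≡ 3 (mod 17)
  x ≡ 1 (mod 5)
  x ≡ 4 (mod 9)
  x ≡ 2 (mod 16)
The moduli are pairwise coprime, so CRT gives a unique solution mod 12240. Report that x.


Product of moduli M = 17 · 5 · 9 · 16 = 12240.
Merge one congruence at a time:
  Start: x ≡ 3 (mod 17).
  Combine with x ≡ 1 (mod 5); new modulus lcm = 85.
    Write x = 3 + 17·t and substitute into x ≡ 1 (mod 5): 17·t ≡ 1 − 3 = -2 (mod 5).
    Reduce coefficients mod 5: 2·t ≡ 3 (mod 5).
    The inverse of 2 mod 5 is 3 (since 2·3 = 6 = 1·5 + 1), so t ≡ 3·3 = 9 ≡ 4 (mod 5).
    Then x = 3 + 17·4 = 71, valid modulo lcm(17, 5) = 85: x ≡ 71 (mod 85).
  Combine with x ≡ 4 (mod 9); new modulus lcm = 765.
    Write x = 71 + 85·t and substitute into x ≡ 4 (mod 9): 85·t ≡ 4 − 71 = -67 (mod 9).
    Reduce coefficients mod 9: 4·t ≡ 5 (mod 9).
    The inverse of 4 mod 9 is 7 (since 4·7 = 28 = 3·9 + 1), so t ≡ 7·5 = 35 ≡ 8 (mod 9).
    Then x = 71 + 85·8 = 751, valid modulo lcm(85, 9) = 765: x ≡ 751 (mod 765).
  Combine with x ≡ 2 (mod 16); new modulus lcm = 12240.
    Write x = 751 + 765·t and substitute into x ≡ 2 (mod 16): 765·t ≡ 2 − 751 = -749 (mod 16).
    Reduce coefficients mod 16: 13·t ≡ 3 (mod 16).
    The inverse of 13 mod 16 is 5 (since 13·5 = 65 = 4·16 + 1), so t ≡ 5·3 = 15 ≡ 15 (mod 16).
    Then x = 751 + 765·15 = 12226, valid modulo lcm(765, 16) = 12240: x ≡ 12226 (mod 12240).
Verify against each original: 12226 mod 17 = 3, 12226 mod 5 = 1, 12226 mod 9 = 4, 12226 mod 16 = 2.

x ≡ 12226 (mod 12240).


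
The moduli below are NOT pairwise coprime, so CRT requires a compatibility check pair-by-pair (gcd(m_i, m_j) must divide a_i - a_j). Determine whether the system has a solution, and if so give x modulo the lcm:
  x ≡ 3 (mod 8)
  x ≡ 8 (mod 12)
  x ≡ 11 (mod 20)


Moduli 8, 12, 20 are not pairwise coprime, so CRT works modulo lcm(m_i) when all pairwise compatibility conditions hold.
Pairwise compatibility: gcd(m_i, m_j) must divide a_i - a_j for every pair.
Merge one congruence at a time:
  Start: x ≡ 3 (mod 8).
  Combine with x ≡ 8 (mod 12): gcd(8, 12) = 4, and 8 - 3 = 5 is NOT divisible by 4.
    ⇒ system is inconsistent (no integer solution).

No solution (the system is inconsistent).


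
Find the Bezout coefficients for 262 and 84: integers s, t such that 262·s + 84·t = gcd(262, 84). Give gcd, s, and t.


Euclidean algorithm on (262, 84) — divide until remainder is 0:
  262 = 3 · 84 + 10
  84 = 8 · 10 + 4
  10 = 2 · 4 + 2
  4 = 2 · 2 + 0
gcd(262, 84) = 2.
Track Bezout coefficients alongside the remainders: start with r₀ = 262 = a·1 + b·0 (s = 1, t = 0) and r₁ = 84 = a·0 + b·1 (s = 0, t = 1); each new remainder r_{k+1} = r_{k-1} − q_k·r_k inherits s_{k+1} = s_{k-1} − q_k·s_k, t_{k+1} = t_{k-1} − q_k·t_k, so r_k = a·s_k + b·t_k at every step:
  q = 3: r = 10, s = 1 − 3·0 = 1, t = 0 − 3·1 = -3  (check: 262·1 + 84·(-3) = 10)
  q = 8: r = 4, s = 0 − 8·1 = -8, t = 1 − 8·(-3) = 25  (check: 262·(-8) + 84·25 = 4)
  q = 2: r = 2, s = 1 − 2·(-8) = 17, t = -3 − 2·25 = -53  (check: 262·17 + 84·(-53) = 2)
The row with r = 2 (the gcd) gives the Bezout coefficients s = 17, t = -53.
Result: 262 · (17) + 84 · (-53) = 2.

gcd(262, 84) = 2; s = 17, t = -53 (check: 262·17 + 84·(-53) = 2).


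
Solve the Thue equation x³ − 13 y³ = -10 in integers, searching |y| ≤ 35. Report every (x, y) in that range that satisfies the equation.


The equation is x³ - 13y³ = -10. For fixed y, x³ = 13·y³ − 10, so a solution requires the RHS to be a perfect cube.
Strategy: iterate y from -35 to 35, compute RHS = 13·y³ − 10, and check whether it is a (positive or negative) perfect cube.
Check small values of y:
  y = 0: RHS = -10 is not a perfect cube.
  y = 1: RHS = 3 is not a perfect cube.
  y = -1: RHS = -23 is not a perfect cube.
  y = 2: RHS = 94 is not a perfect cube.
  y = -2: RHS = -114 is not a perfect cube.
  y = 3: RHS = 341 is not a perfect cube.
  y = -3: RHS = -361 is not a perfect cube.
Continuing the search up to |y| = 35 finds no solutions either.
No (x, y) in the scanned range satisfies the equation.

No integer solutions with |y| ≤ 35.


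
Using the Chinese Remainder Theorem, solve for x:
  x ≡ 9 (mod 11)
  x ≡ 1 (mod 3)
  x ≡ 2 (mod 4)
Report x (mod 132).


Moduli 11, 3, 4 are pairwise coprime; by CRT there is a unique solution modulo M = 11 · 3 · 4 = 132.
Solve pairwise, accumulating the modulus:
  Start with x ≡ 9 (mod 11).
  Combine with x ≡ 1 (mod 3): since gcd(11, 3) = 1, we get a unique residue mod 33.
    Write x = 9 + 11·t and substitute into x ≡ 1 (mod 3): 11·t ≡ 1 − 9 = -8 (mod 3).
    Reduce coefficients mod 3: 2·t ≡ 1 (mod 3).
    The inverse of 2 mod 3 is 2 (since 2·2 = 4 = 1·3 + 1), so t ≡ 2·1 = 2 ≡ 2 (mod 3).
    Then x = 9 + 11·2 = 31, valid modulo lcm(11, 3) = 33: x ≡ 31 (mod 33).
  Combine with x ≡ 2 (mod 4): since gcd(33, 4) = 1, we get a unique residue mod 132.
    Write x = 31 + 33·t and substitute into x ≡ 2 (mod 4): 33·t ≡ 2 − 31 = -29 (mod 4).
    Reduce coefficients mod 4: 1·t ≡ 3 (mod 4).
    So t ≡ 3 (mod 4).
    Then x = 31 + 33·3 = 130, valid modulo lcm(33, 4) = 132: x ≡ 130 (mod 132).
Verify: 130 mod 11 = 9 ✓, 130 mod 3 = 1 ✓, 130 mod 4 = 2 ✓.

x ≡ 130 (mod 132).


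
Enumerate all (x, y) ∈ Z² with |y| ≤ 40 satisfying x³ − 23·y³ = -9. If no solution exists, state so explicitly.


The equation is x³ - 23y³ = -9. For fixed y, x³ = 23·y³ − 9, so a solution requires the RHS to be a perfect cube.
Strategy: iterate y from -40 to 40, compute RHS = 23·y³ − 9, and check whether it is a (positive or negative) perfect cube.
Check small values of y:
  y = 0: RHS = -9 is not a perfect cube.
  y = 1: RHS = 14 is not a perfect cube.
  y = -1: RHS = -32 is not a perfect cube.
  y = 2: RHS = 175 is not a perfect cube.
  y = -2: RHS = -193 is not a perfect cube.
  y = 3: RHS = 612 is not a perfect cube.
  y = -3: RHS = -630 is not a perfect cube.
Continuing the search up to |y| = 40 finds no solutions either.
No (x, y) in the scanned range satisfies the equation.

No integer solutions with |y| ≤ 40.


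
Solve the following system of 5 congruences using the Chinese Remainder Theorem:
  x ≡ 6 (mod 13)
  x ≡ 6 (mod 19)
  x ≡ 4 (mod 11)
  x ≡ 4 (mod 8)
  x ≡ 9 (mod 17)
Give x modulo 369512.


Product of moduli M = 13 · 19 · 11 · 8 · 17 = 369512.
Merge one congruence at a time:
  Start: x ≡ 6 (mod 13).
  Combine with x ≡ 6 (mod 19); new modulus lcm = 247.
    Write x = 6 + 13·t and substitute into x ≡ 6 (mod 19): 13·t ≡ 6 − 6 = 0 (mod 19).
    The inverse of 13 mod 19 is 3 (since 13·3 = 39 = 2·19 + 1), so t ≡ 3·0 = 0 ≡ 0 (mod 19).
    Then x = 6 + 13·0 = 6, valid modulo lcm(13, 19) = 247: x ≡ 6 (mod 247).
  Combine with x ≡ 4 (mod 11); new modulus lcm = 2717.
    Write x = 6 + 247·t and substitute into x ≡ 4 (mod 11): 247·t ≡ 4 − 6 = -2 (mod 11).
    Reduce coefficients mod 11: 5·t ≡ 9 (mod 11).
    The inverse of 5 mod 11 is 9 (since 5·9 = 45 = 4·11 + 1), so t ≡ 9·9 = 81 ≡ 4 (mod 11).
    Then x = 6 + 247·4 = 994, valid modulo lcm(247, 11) = 2717: x ≡ 994 (mod 2717).
  Combine with x ≡ 4 (mod 8); new modulus lcm = 21736.
    Write x = 994 + 2717·t and substitute into x ≡ 4 (mod 8): 2717·t ≡ 4 − 994 = -990 (mod 8).
    Reduce coefficients mod 8: 5·t ≡ 2 (mod 8).
    The inverse of 5 mod 8 is 5 (since 5·5 = 25 = 3·8 + 1), so t ≡ 5·2 = 10 ≡ 2 (mod 8).
    Then x = 994 + 2717·2 = 6428, valid modulo lcm(2717, 8) = 21736: x ≡ 6428 (mod 21736).
  Combine with x ≡ 9 (mod 17); new modulus lcm = 369512.
    Write x = 6428 + 21736·t and substitute into x ≡ 9 (mod 17): 21736·t ≡ 9 − 6428 = -6419 (mod 17).
    Reduce coefficients mod 17: 10·t ≡ 7 (mod 17).
    The inverse of 10 mod 17 is 12 (since 10·12 = 120 = 7·17 + 1), so t ≡ 12·7 = 84 ≡ 16 (mod 17).
    Then x = 6428 + 21736·16 = 354204, valid modulo lcm(21736, 17) = 369512: x ≡ 354204 (mod 369512).
Verify against each original: 354204 mod 13 = 6, 354204 mod 19 = 6, 354204 mod 11 = 4, 354204 mod 8 = 4, 354204 mod 17 = 9.

x ≡ 354204 (mod 369512).


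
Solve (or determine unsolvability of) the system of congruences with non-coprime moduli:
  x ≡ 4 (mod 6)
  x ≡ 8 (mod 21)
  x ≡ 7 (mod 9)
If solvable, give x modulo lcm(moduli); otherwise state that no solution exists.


Moduli 6, 21, 9 are not pairwise coprime, so CRT works modulo lcm(m_i) when all pairwise compatibility conditions hold.
Pairwise compatibility: gcd(m_i, m_j) must divide a_i - a_j for every pair.
Merge one congruence at a time:
  Start: x ≡ 4 (mod 6).
  Combine with x ≡ 8 (mod 21): gcd(6, 21) = 3, and 8 - 4 = 4 is NOT divisible by 3.
    ⇒ system is inconsistent (no integer solution).

No solution (the system is inconsistent).


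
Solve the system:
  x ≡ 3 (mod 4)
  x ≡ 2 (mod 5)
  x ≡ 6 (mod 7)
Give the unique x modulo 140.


Moduli 4, 5, 7 are pairwise coprime; by CRT there is a unique solution modulo M = 4 · 5 · 7 = 140.
Solve pairwise, accumulating the modulus:
  Start with x ≡ 3 (mod 4).
  Combine with x ≡ 2 (mod 5): since gcd(4, 5) = 1, we get a unique residue mod 20.
    Write x = 3 + 4·t and substitute into x ≡ 2 (mod 5): 4·t ≡ 2 − 3 = -1 (mod 5).
    Reduce coefficients mod 5: 4·t ≡ 4 (mod 5).
    The inverse of 4 mod 5 is 4 (since 4·4 = 16 = 3·5 + 1), so t ≡ 4·4 = 16 ≡ 1 (mod 5).
    Then x = 3 + 4·1 = 7, valid modulo lcm(4, 5) = 20: x ≡ 7 (mod 20).
  Combine with x ≡ 6 (mod 7): since gcd(20, 7) = 1, we get a unique residue mod 140.
    Write x = 7 + 20·t and substitute into x ≡ 6 (mod 7): 20·t ≡ 6 − 7 = -1 (mod 7).
    Reduce coefficients mod 7: 6·t ≡ 6 (mod 7).
    The inverse of 6 mod 7 is 6 (since 6·6 = 36 = 5·7 + 1), so t ≡ 6·6 = 36 ≡ 1 (mod 7).
    Then x = 7 + 20·1 = 27, valid modulo lcm(20, 7) = 140: x ≡ 27 (mod 140).
Verify: 27 mod 4 = 3 ✓, 27 mod 5 = 2 ✓, 27 mod 7 = 6 ✓.

x ≡ 27 (mod 140).


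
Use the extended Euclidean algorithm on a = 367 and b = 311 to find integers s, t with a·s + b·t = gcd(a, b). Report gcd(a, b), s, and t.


Euclidean algorithm on (367, 311) — divide until remainder is 0:
  367 = 1 · 311 + 56
  311 = 5 · 56 + 31
  56 = 1 · 31 + 25
  31 = 1 · 25 + 6
  25 = 4 · 6 + 1
  6 = 6 · 1 + 0
gcd(367, 311) = 1.
Track Bezout coefficients alongside the remainders: start with r₀ = 367 = a·1 + b·0 (s = 1, t = 0) and r₁ = 311 = a·0 + b·1 (s = 0, t = 1); each new remainder r_{k+1} = r_{k-1} − q_k·r_k inherits s_{k+1} = s_{k-1} − q_k·s_k, t_{k+1} = t_{k-1} − q_k·t_k, so r_k = a·s_k + b·t_k at every step:
  q = 1: r = 56, s = 1 − 1·0 = 1, t = 0 − 1·1 = -1  (check: 367·1 + 311·(-1) = 56)
  q = 5: r = 31, s = 0 − 5·1 = -5, t = 1 − 5·(-1) = 6  (check: 367·(-5) + 311·6 = 31)
  q = 1: r = 25, s = 1 − 1·(-5) = 6, t = -1 − 1·6 = -7  (check: 367·6 + 311·(-7) = 25)
  q = 1: r = 6, s = -5 − 1·6 = -11, t = 6 − 1·(-7) = 13  (check: 367·(-11) + 311·13 = 6)
  q = 4: r = 1, s = 6 − 4·(-11) = 50, t = -7 − 4·13 = -59  (check: 367·50 + 311·(-59) = 1)
The row with r = 1 (the gcd) gives the Bezout coefficients s = 50, t = -59.
Result: 367 · (50) + 311 · (-59) = 1.

gcd(367, 311) = 1; s = 50, t = -59 (check: 367·50 + 311·(-59) = 1).


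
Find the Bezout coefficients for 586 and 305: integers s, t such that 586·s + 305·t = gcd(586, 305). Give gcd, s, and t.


Euclidean algorithm on (586, 305) — divide until remainder is 0:
  586 = 1 · 305 + 281
  305 = 1 · 281 + 24
  281 = 11 · 24 + 17
  24 = 1 · 17 + 7
  17 = 2 · 7 + 3
  7 = 2 · 3 + 1
  3 = 3 · 1 + 0
gcd(586, 305) = 1.
Track Bezout coefficients alongside the remainders: start with r₀ = 586 = a·1 + b·0 (s = 1, t = 0) and r₁ = 305 = a·0 + b·1 (s = 0, t = 1); each new remainder r_{k+1} = r_{k-1} − q_k·r_k inherits s_{k+1} = s_{k-1} − q_k·s_k, t_{k+1} = t_{k-1} − q_k·t_k, so r_k = a·s_k + b·t_k at every step:
  q = 1: r = 281, s = 1 − 1·0 = 1, t = 0 − 1·1 = -1  (check: 586·1 + 305·(-1) = 281)
  q = 1: r = 24, s = 0 − 1·1 = -1, t = 1 − 1·(-1) = 2  (check: 586·(-1) + 305·2 = 24)
  q = 11: r = 17, s = 1 − 11·(-1) = 12, t = -1 − 11·2 = -23  (check: 586·12 + 305·(-23) = 17)
  q = 1: r = 7, s = -1 − 1·12 = -13, t = 2 − 1·(-23) = 25  (check: 586·(-13) + 305·25 = 7)
  q = 2: r = 3, s = 12 − 2·(-13) = 38, t = -23 − 2·25 = -73  (check: 586·38 + 305·(-73) = 3)
  q = 2: r = 1, s = -13 − 2·38 = -89, t = 25 − 2·(-73) = 171  (check: 586·(-89) + 305·171 = 1)
The row with r = 1 (the gcd) gives the Bezout coefficients s = -89, t = 171.
Result: 586 · (-89) + 305 · (171) = 1.

gcd(586, 305) = 1; s = -89, t = 171 (check: 586·(-89) + 305·171 = 1).


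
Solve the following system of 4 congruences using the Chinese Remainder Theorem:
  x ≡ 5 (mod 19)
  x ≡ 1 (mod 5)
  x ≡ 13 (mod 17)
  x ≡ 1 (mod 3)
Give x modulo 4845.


Product of moduli M = 19 · 5 · 17 · 3 = 4845.
Merge one congruence at a time:
  Start: x ≡ 5 (mod 19).
  Combine with x ≡ 1 (mod 5); new modulus lcm = 95.
    Write x = 5 + 19·t and substitute into x ≡ 1 (mod 5): 19·t ≡ 1 − 5 = -4 (mod 5).
    Reduce coefficients mod 5: 4·t ≡ 1 (mod 5).
    The inverse of 4 mod 5 is 4 (since 4·4 = 16 = 3·5 + 1), so t ≡ 4·1 = 4 ≡ 4 (mod 5).
    Then x = 5 + 19·4 = 81, valid modulo lcm(19, 5) = 95: x ≡ 81 (mod 95).
  Combine with x ≡ 13 (mod 17); new modulus lcm = 1615.
    Write x = 81 + 95·t and substitute into x ≡ 13 (mod 17): 95·t ≡ 13 − 81 = -68 (mod 17).
    Reduce coefficients mod 17: 10·t ≡ 0 (mod 17).
    The inverse of 10 mod 17 is 12 (since 10·12 = 120 = 7·17 + 1), so t ≡ 12·0 = 0 ≡ 0 (mod 17).
    Then x = 81 + 95·0 = 81, valid modulo lcm(95, 17) = 1615: x ≡ 81 (mod 1615).
  Combine with x ≡ 1 (mod 3); new modulus lcm = 4845.
    Write x = 81 + 1615·t and substitute into x ≡ 1 (mod 3): 1615·t ≡ 1 − 81 = -80 (mod 3).
    Reduce coefficients mod 3: 1·t ≡ 1 (mod 3).
    So t ≡ 1 (mod 3).
    Then x = 81 + 1615·1 = 1696, valid modulo lcm(1615, 3) = 4845: x ≡ 1696 (mod 4845).
Verify against each original: 1696 mod 19 = 5, 1696 mod 5 = 1, 1696 mod 17 = 13, 1696 mod 3 = 1.

x ≡ 1696 (mod 4845).
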